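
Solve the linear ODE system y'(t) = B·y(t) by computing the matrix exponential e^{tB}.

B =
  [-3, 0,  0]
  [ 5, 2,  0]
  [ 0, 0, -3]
e^{tB} =
  [exp(-3*t), 0, 0]
  [exp(2*t) - exp(-3*t), exp(2*t), 0]
  [0, 0, exp(-3*t)]

Strategy: write B = P · J · P⁻¹ where J is a Jordan canonical form, so e^{tB} = P · e^{tJ} · P⁻¹, and e^{tJ} can be computed block-by-block.

B has Jordan form
J =
  [-3,  0, 0]
  [ 0, -3, 0]
  [ 0,  0, 2]
(up to reordering of blocks).

Per-block formulas:
  For a 1×1 block at λ = -3: exp(t · [-3]) = [e^(-3t)].
  For a 1×1 block at λ = 2: exp(t · [2]) = [e^(2t)].

After assembling e^{tJ} and conjugating by P, we get:

e^{tB} =
  [exp(-3*t), 0, 0]
  [exp(2*t) - exp(-3*t), exp(2*t), 0]
  [0, 0, exp(-3*t)]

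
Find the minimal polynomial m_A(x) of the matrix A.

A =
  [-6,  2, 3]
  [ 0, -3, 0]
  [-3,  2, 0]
x^2 + 6*x + 9

The characteristic polynomial is χ_A(x) = (x + 3)^3, so the eigenvalues are known. The minimal polynomial is
  m_A(x) = Π_λ (x − λ)^{k_λ}
where k_λ is the size of the *largest* Jordan block for λ (equivalently, the smallest k with (A − λI)^k v = 0 for every generalised eigenvector v of λ).

  λ = -3: largest Jordan block has size 2, contributing (x + 3)^2

So m_A(x) = (x + 3)^2 = x^2 + 6*x + 9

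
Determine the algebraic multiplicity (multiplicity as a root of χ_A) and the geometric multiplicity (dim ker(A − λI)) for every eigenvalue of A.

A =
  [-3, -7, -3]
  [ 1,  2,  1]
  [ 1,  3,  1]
λ = 0: alg = 3, geom = 1

Step 1 — factor the characteristic polynomial to read off the algebraic multiplicities:
  χ_A(x) = x^3

Step 2 — compute geometric multiplicities via the rank-nullity identity g(λ) = n − rank(A − λI):
  rank(A − (0)·I) = 2, so dim ker(A − (0)·I) = n − 2 = 1

Summary:
  λ = 0: algebraic multiplicity = 3, geometric multiplicity = 1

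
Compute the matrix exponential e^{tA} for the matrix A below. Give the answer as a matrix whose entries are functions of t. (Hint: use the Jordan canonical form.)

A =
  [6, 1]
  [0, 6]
e^{tA} =
  [exp(6*t), t*exp(6*t)]
  [0, exp(6*t)]

Strategy: write A = P · J · P⁻¹ where J is a Jordan canonical form, so e^{tA} = P · e^{tJ} · P⁻¹, and e^{tJ} can be computed block-by-block.

A has Jordan form
J =
  [6, 1]
  [0, 6]
(up to reordering of blocks).

Per-block formulas:
  For a 2×2 Jordan block J_2(6): exp(t · J_2(6)) = e^(6t)·(I + t·N), where N is the 2×2 nilpotent shift.

After assembling e^{tJ} and conjugating by P, we get:

e^{tA} =
  [exp(6*t), t*exp(6*t)]
  [0, exp(6*t)]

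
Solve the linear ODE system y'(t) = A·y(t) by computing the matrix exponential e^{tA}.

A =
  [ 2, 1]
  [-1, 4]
e^{tA} =
  [-t*exp(3*t) + exp(3*t), t*exp(3*t)]
  [-t*exp(3*t), t*exp(3*t) + exp(3*t)]

Strategy: write A = P · J · P⁻¹ where J is a Jordan canonical form, so e^{tA} = P · e^{tJ} · P⁻¹, and e^{tJ} can be computed block-by-block.

A has Jordan form
J =
  [3, 1]
  [0, 3]
(up to reordering of blocks).

Per-block formulas:
  For a 2×2 Jordan block J_2(3): exp(t · J_2(3)) = e^(3t)·(I + t·N), where N is the 2×2 nilpotent shift.

After assembling e^{tJ} and conjugating by P, we get:

e^{tA} =
  [-t*exp(3*t) + exp(3*t), t*exp(3*t)]
  [-t*exp(3*t), t*exp(3*t) + exp(3*t)]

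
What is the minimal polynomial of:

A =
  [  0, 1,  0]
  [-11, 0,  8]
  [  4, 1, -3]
x^3 + 3*x^2 + 3*x + 1

The characteristic polynomial is χ_A(x) = (x + 1)^3, so the eigenvalues are known. The minimal polynomial is
  m_A(x) = Π_λ (x − λ)^{k_λ}
where k_λ is the size of the *largest* Jordan block for λ (equivalently, the smallest k with (A − λI)^k v = 0 for every generalised eigenvector v of λ).

  λ = -1: largest Jordan block has size 3, contributing (x + 1)^3

So m_A(x) = (x + 1)^3 = x^3 + 3*x^2 + 3*x + 1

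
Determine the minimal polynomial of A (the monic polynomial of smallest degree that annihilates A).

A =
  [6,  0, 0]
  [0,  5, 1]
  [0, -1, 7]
x^2 - 12*x + 36

The characteristic polynomial is χ_A(x) = (x - 6)^3, so the eigenvalues are known. The minimal polynomial is
  m_A(x) = Π_λ (x − λ)^{k_λ}
where k_λ is the size of the *largest* Jordan block for λ (equivalently, the smallest k with (A − λI)^k v = 0 for every generalised eigenvector v of λ).

  λ = 6: largest Jordan block has size 2, contributing (x − 6)^2

So m_A(x) = (x - 6)^2 = x^2 - 12*x + 36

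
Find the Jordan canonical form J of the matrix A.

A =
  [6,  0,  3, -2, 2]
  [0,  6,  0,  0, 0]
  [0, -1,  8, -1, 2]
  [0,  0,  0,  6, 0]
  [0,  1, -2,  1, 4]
J_3(6) ⊕ J_1(6) ⊕ J_1(6)

The characteristic polynomial is
  det(x·I − A) = x^5 - 30*x^4 + 360*x^3 - 2160*x^2 + 6480*x - 7776 = (x - 6)^5

Eigenvalues and multiplicities (the geometric multiplicity of λ is n − rank(A − λI), which equals the number of Jordan blocks for λ):
  λ = 6: algebraic multiplicity = 5, geometric multiplicity = 3

Determining the block sizes for each eigenvalue:
  λ = 6: with am = 5 and gm = 3, the partition is not yet determined (e.g. several partitions of 5 into 3 parts exist). Let N = A − (6)·I. Computing rank(N^1) = 2, rank(N^2) = 1, rank(N^3) = 0; the number of blocks of size ≥ j is rank(N^{j−1}) − rank(N^j), giving [3, 1, 1]. So we have 1 block(s) of size 3, 2 block(s) of size 1 → block sizes [3, 1, 1]

Assembling the blocks gives a Jordan form
J =
  [6, 1, 0, 0, 0]
  [0, 6, 1, 0, 0]
  [0, 0, 6, 0, 0]
  [0, 0, 0, 6, 0]
  [0, 0, 0, 0, 6]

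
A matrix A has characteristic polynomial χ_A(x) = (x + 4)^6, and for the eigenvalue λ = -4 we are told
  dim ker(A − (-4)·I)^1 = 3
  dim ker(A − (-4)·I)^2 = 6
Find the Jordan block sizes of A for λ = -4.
Block sizes for λ = -4: [2, 2, 2]

From the dimensions of kernels of powers, the number of Jordan blocks of size at least j is d_j − d_{j−1} where d_j = dim ker(N^j) (with d_0 = 0). Computing the differences gives [3, 3].
The number of blocks of size exactly k is (#blocks of size ≥ k) − (#blocks of size ≥ k + 1), so the partition is: 3 block(s) of size 2.
In nonincreasing order the block sizes are [2, 2, 2].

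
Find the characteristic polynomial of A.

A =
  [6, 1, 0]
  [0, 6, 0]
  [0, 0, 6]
x^3 - 18*x^2 + 108*x - 216

Expanding det(x·I − A) (e.g. by cofactor expansion or by noting that A is similar to its Jordan form J, which has the same characteristic polynomial as A) gives
  χ_A(x) = x^3 - 18*x^2 + 108*x - 216
which factors as (x - 6)^3. The eigenvalues (with algebraic multiplicities) are λ = 6 with multiplicity 3.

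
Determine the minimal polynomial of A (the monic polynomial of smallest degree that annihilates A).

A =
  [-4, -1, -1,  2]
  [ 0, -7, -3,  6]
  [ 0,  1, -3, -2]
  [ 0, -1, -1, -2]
x^2 + 8*x + 16

The characteristic polynomial is χ_A(x) = (x + 4)^4, so the eigenvalues are known. The minimal polynomial is
  m_A(x) = Π_λ (x − λ)^{k_λ}
where k_λ is the size of the *largest* Jordan block for λ (equivalently, the smallest k with (A − λI)^k v = 0 for every generalised eigenvector v of λ).

  λ = -4: largest Jordan block has size 2, contributing (x + 4)^2

So m_A(x) = (x + 4)^2 = x^2 + 8*x + 16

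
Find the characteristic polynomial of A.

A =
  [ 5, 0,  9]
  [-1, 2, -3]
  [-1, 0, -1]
x^3 - 6*x^2 + 12*x - 8

Expanding det(x·I − A) (e.g. by cofactor expansion or by noting that A is similar to its Jordan form J, which has the same characteristic polynomial as A) gives
  χ_A(x) = x^3 - 6*x^2 + 12*x - 8
which factors as (x - 2)^3. The eigenvalues (with algebraic multiplicities) are λ = 2 with multiplicity 3.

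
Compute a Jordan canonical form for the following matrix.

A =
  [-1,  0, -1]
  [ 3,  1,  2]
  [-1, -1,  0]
J_3(0)

The characteristic polynomial is
  det(x·I − A) = x^3

Eigenvalues and multiplicities (the geometric multiplicity of λ is n − rank(A − λI), which equals the number of Jordan blocks for λ):
  λ = 0: algebraic multiplicity = 3, geometric multiplicity = 1

Determining the block sizes for each eigenvalue:
  λ = 0: one block (gm = 1), so the single block has size am = 3 → block sizes [3]

Assembling the blocks gives a Jordan form
J =
  [0, 1, 0]
  [0, 0, 1]
  [0, 0, 0]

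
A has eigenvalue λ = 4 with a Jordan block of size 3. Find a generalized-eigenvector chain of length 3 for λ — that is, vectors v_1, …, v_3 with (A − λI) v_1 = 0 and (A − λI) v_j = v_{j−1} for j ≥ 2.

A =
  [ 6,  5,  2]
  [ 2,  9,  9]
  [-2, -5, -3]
A Jordan chain for λ = 4 of length 3:
v_1 = (10, -4, 0)ᵀ
v_2 = (2, 2, -2)ᵀ
v_3 = (1, 0, 0)ᵀ

Let N = A − (4)·I. We want v_3 with N^3 v_3 = 0 but N^2 v_3 ≠ 0; then v_{j-1} := N · v_j for j = 3, …, 2.

Pick v_3 = (1, 0, 0)ᵀ.
Then v_2 = N · v_3 = (2, 2, -2)ᵀ.
Then v_1 = N · v_2 = (10, -4, 0)ᵀ.

Sanity check: (A − (4)·I) v_1 = (0, 0, 0)ᵀ = 0. ✓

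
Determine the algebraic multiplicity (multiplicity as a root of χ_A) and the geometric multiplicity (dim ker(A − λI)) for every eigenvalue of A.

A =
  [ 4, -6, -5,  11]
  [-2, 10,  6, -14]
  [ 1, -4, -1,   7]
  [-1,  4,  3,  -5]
λ = 2: alg = 4, geom = 2

Step 1 — factor the characteristic polynomial to read off the algebraic multiplicities:
  χ_A(x) = (x - 2)^4

Step 2 — compute geometric multiplicities via the rank-nullity identity g(λ) = n − rank(A − λI):
  rank(A − (2)·I) = 2, so dim ker(A − (2)·I) = n − 2 = 2

Summary:
  λ = 2: algebraic multiplicity = 4, geometric multiplicity = 2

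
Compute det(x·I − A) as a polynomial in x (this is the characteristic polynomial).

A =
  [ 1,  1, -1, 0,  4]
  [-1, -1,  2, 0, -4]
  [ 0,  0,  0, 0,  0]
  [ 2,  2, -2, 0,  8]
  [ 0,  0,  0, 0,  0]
x^5

Expanding det(x·I − A) (e.g. by cofactor expansion or by noting that A is similar to its Jordan form J, which has the same characteristic polynomial as A) gives
  χ_A(x) = x^5
which factors as x^5. The eigenvalues (with algebraic multiplicities) are λ = 0 with multiplicity 5.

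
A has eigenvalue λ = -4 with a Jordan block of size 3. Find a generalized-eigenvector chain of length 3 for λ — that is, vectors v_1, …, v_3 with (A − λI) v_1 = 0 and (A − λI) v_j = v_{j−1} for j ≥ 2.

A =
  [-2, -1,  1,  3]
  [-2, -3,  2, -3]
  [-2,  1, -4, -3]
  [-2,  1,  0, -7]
A Jordan chain for λ = -4 of length 3:
v_1 = (-2, -4, 0, 0)ᵀ
v_2 = (2, -2, -2, -2)ᵀ
v_3 = (1, 0, 0, 0)ᵀ

Let N = A − (-4)·I. We want v_3 with N^3 v_3 = 0 but N^2 v_3 ≠ 0; then v_{j-1} := N · v_j for j = 3, …, 2.

Pick v_3 = (1, 0, 0, 0)ᵀ.
Then v_2 = N · v_3 = (2, -2, -2, -2)ᵀ.
Then v_1 = N · v_2 = (-2, -4, 0, 0)ᵀ.

Sanity check: (A − (-4)·I) v_1 = (0, 0, 0, 0)ᵀ = 0. ✓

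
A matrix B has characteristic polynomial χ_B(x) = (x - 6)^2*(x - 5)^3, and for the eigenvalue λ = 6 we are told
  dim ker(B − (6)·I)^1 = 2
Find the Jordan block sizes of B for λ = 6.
Block sizes for λ = 6: [1, 1]

From the dimensions of kernels of powers, the number of Jordan blocks of size at least j is d_j − d_{j−1} where d_j = dim ker(N^j) (with d_0 = 0). Computing the differences gives [2].
The number of blocks of size exactly k is (#blocks of size ≥ k) − (#blocks of size ≥ k + 1), so the partition is: 2 block(s) of size 1.
In nonincreasing order the block sizes are [1, 1].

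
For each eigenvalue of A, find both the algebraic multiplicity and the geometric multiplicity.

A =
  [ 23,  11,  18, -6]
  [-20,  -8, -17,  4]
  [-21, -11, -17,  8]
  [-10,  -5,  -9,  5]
λ = -3: alg = 1, geom = 1; λ = 2: alg = 3, geom = 1

Step 1 — factor the characteristic polynomial to read off the algebraic multiplicities:
  χ_A(x) = (x - 2)^3*(x + 3)

Step 2 — compute geometric multiplicities via the rank-nullity identity g(λ) = n − rank(A − λI):
  rank(A − (-3)·I) = 3, so dim ker(A − (-3)·I) = n − 3 = 1
  rank(A − (2)·I) = 3, so dim ker(A − (2)·I) = n − 3 = 1

Summary:
  λ = -3: algebraic multiplicity = 1, geometric multiplicity = 1
  λ = 2: algebraic multiplicity = 3, geometric multiplicity = 1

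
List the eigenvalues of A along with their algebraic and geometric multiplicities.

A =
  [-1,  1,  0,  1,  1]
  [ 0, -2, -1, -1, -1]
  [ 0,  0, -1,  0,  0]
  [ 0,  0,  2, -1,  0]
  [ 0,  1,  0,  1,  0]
λ = -1: alg = 5, geom = 3

Step 1 — factor the characteristic polynomial to read off the algebraic multiplicities:
  χ_A(x) = (x + 1)^5

Step 2 — compute geometric multiplicities via the rank-nullity identity g(λ) = n − rank(A − λI):
  rank(A − (-1)·I) = 2, so dim ker(A − (-1)·I) = n − 2 = 3

Summary:
  λ = -1: algebraic multiplicity = 5, geometric multiplicity = 3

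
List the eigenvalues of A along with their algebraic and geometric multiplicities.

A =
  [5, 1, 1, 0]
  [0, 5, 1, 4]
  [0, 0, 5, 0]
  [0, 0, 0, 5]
λ = 5: alg = 4, geom = 2

Step 1 — factor the characteristic polynomial to read off the algebraic multiplicities:
  χ_A(x) = (x - 5)^4

Step 2 — compute geometric multiplicities via the rank-nullity identity g(λ) = n − rank(A − λI):
  rank(A − (5)·I) = 2, so dim ker(A − (5)·I) = n − 2 = 2

Summary:
  λ = 5: algebraic multiplicity = 4, geometric multiplicity = 2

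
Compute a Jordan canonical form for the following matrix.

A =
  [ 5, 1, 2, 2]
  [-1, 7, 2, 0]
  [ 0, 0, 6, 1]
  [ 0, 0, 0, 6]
J_2(6) ⊕ J_2(6)

The characteristic polynomial is
  det(x·I − A) = x^4 - 24*x^3 + 216*x^2 - 864*x + 1296 = (x - 6)^4

Eigenvalues and multiplicities (the geometric multiplicity of λ is n − rank(A − λI), which equals the number of Jordan blocks for λ):
  λ = 6: algebraic multiplicity = 4, geometric multiplicity = 2

Determining the block sizes for each eigenvalue:
  λ = 6: with am = 4 and gm = 2, the partition is not yet determined (e.g. several partitions of 4 into 2 parts exist). Let N = A − (6)·I. Computing rank(N^1) = 2, rank(N^2) = 0; the number of blocks of size ≥ j is rank(N^{j−1}) − rank(N^j), giving [2, 2]. So we have 2 block(s) of size 2 → block sizes [2, 2]

Assembling the blocks gives a Jordan form
J =
  [6, 1, 0, 0]
  [0, 6, 0, 0]
  [0, 0, 6, 1]
  [0, 0, 0, 6]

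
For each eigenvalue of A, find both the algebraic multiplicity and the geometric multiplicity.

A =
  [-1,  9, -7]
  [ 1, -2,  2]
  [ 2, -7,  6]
λ = 1: alg = 3, geom = 1

Step 1 — factor the characteristic polynomial to read off the algebraic multiplicities:
  χ_A(x) = (x - 1)^3

Step 2 — compute geometric multiplicities via the rank-nullity identity g(λ) = n − rank(A − λI):
  rank(A − (1)·I) = 2, so dim ker(A − (1)·I) = n − 2 = 1

Summary:
  λ = 1: algebraic multiplicity = 3, geometric multiplicity = 1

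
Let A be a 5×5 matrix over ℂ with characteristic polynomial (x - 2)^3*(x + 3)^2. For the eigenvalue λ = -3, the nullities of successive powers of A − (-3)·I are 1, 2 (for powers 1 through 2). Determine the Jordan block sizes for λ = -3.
Block sizes for λ = -3: [2]

From the dimensions of kernels of powers, the number of Jordan blocks of size at least j is d_j − d_{j−1} where d_j = dim ker(N^j) (with d_0 = 0). Computing the differences gives [1, 1].
The number of blocks of size exactly k is (#blocks of size ≥ k) − (#blocks of size ≥ k + 1), so the partition is: 1 block(s) of size 2.
In nonincreasing order the block sizes are [2].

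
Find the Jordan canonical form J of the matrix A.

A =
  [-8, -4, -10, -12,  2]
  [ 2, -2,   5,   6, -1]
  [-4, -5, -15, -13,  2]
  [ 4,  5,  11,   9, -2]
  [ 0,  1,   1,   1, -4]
J_3(-4) ⊕ J_1(-4) ⊕ J_1(-4)

The characteristic polynomial is
  det(x·I − A) = x^5 + 20*x^4 + 160*x^3 + 640*x^2 + 1280*x + 1024 = (x + 4)^5

Eigenvalues and multiplicities (the geometric multiplicity of λ is n − rank(A − λI), which equals the number of Jordan blocks for λ):
  λ = -4: algebraic multiplicity = 5, geometric multiplicity = 3

Determining the block sizes for each eigenvalue:
  λ = -4: with am = 5 and gm = 3, the partition is not yet determined (e.g. several partitions of 5 into 3 parts exist). Let N = A − (-4)·I. Computing rank(N^1) = 2, rank(N^2) = 1, rank(N^3) = 0; the number of blocks of size ≥ j is rank(N^{j−1}) − rank(N^j), giving [3, 1, 1]. So we have 1 block(s) of size 3, 2 block(s) of size 1 → block sizes [3, 1, 1]

Assembling the blocks gives a Jordan form
J =
  [-4,  1,  0,  0,  0]
  [ 0, -4,  1,  0,  0]
  [ 0,  0, -4,  0,  0]
  [ 0,  0,  0, -4,  0]
  [ 0,  0,  0,  0, -4]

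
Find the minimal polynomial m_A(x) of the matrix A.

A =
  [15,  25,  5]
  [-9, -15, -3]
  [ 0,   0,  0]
x^2

The characteristic polynomial is χ_A(x) = x^3, so the eigenvalues are known. The minimal polynomial is
  m_A(x) = Π_λ (x − λ)^{k_λ}
where k_λ is the size of the *largest* Jordan block for λ (equivalently, the smallest k with (A − λI)^k v = 0 for every generalised eigenvector v of λ).

  λ = 0: largest Jordan block has size 2, contributing (x − 0)^2

So m_A(x) = x^2 = x^2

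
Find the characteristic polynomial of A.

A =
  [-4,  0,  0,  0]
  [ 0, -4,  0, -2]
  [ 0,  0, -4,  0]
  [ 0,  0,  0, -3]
x^4 + 15*x^3 + 84*x^2 + 208*x + 192

Expanding det(x·I − A) (e.g. by cofactor expansion or by noting that A is similar to its Jordan form J, which has the same characteristic polynomial as A) gives
  χ_A(x) = x^4 + 15*x^3 + 84*x^2 + 208*x + 192
which factors as (x + 3)*(x + 4)^3. The eigenvalues (with algebraic multiplicities) are λ = -4 with multiplicity 3, λ = -3 with multiplicity 1.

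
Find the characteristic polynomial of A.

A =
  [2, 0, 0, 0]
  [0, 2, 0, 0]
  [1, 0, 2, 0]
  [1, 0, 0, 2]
x^4 - 8*x^3 + 24*x^2 - 32*x + 16

Expanding det(x·I − A) (e.g. by cofactor expansion or by noting that A is similar to its Jordan form J, which has the same characteristic polynomial as A) gives
  χ_A(x) = x^4 - 8*x^3 + 24*x^2 - 32*x + 16
which factors as (x - 2)^4. The eigenvalues (with algebraic multiplicities) are λ = 2 with multiplicity 4.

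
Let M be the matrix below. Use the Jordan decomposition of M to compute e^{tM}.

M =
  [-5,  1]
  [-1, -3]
e^{tM} =
  [-t*exp(-4*t) + exp(-4*t), t*exp(-4*t)]
  [-t*exp(-4*t), t*exp(-4*t) + exp(-4*t)]

Strategy: write M = P · J · P⁻¹ where J is a Jordan canonical form, so e^{tM} = P · e^{tJ} · P⁻¹, and e^{tJ} can be computed block-by-block.

M has Jordan form
J =
  [-4,  1]
  [ 0, -4]
(up to reordering of blocks).

Per-block formulas:
  For a 2×2 Jordan block J_2(-4): exp(t · J_2(-4)) = e^(-4t)·(I + t·N), where N is the 2×2 nilpotent shift.

After assembling e^{tJ} and conjugating by P, we get:

e^{tM} =
  [-t*exp(-4*t) + exp(-4*t), t*exp(-4*t)]
  [-t*exp(-4*t), t*exp(-4*t) + exp(-4*t)]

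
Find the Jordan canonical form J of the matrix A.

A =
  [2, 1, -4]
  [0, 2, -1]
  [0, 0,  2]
J_3(2)

The characteristic polynomial is
  det(x·I − A) = x^3 - 6*x^2 + 12*x - 8 = (x - 2)^3

Eigenvalues and multiplicities (the geometric multiplicity of λ is n − rank(A − λI), which equals the number of Jordan blocks for λ):
  λ = 2: algebraic multiplicity = 3, geometric multiplicity = 1

Determining the block sizes for each eigenvalue:
  λ = 2: one block (gm = 1), so the single block has size am = 3 → block sizes [3]

Assembling the blocks gives a Jordan form
J =
  [2, 1, 0]
  [0, 2, 1]
  [0, 0, 2]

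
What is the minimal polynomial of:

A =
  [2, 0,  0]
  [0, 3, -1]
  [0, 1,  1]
x^2 - 4*x + 4

The characteristic polynomial is χ_A(x) = (x - 2)^3, so the eigenvalues are known. The minimal polynomial is
  m_A(x) = Π_λ (x − λ)^{k_λ}
where k_λ is the size of the *largest* Jordan block for λ (equivalently, the smallest k with (A − λI)^k v = 0 for every generalised eigenvector v of λ).

  λ = 2: largest Jordan block has size 2, contributing (x − 2)^2

So m_A(x) = (x - 2)^2 = x^2 - 4*x + 4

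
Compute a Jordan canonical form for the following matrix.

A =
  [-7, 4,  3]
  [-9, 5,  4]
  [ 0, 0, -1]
J_3(-1)

The characteristic polynomial is
  det(x·I − A) = x^3 + 3*x^2 + 3*x + 1 = (x + 1)^3

Eigenvalues and multiplicities (the geometric multiplicity of λ is n − rank(A − λI), which equals the number of Jordan blocks for λ):
  λ = -1: algebraic multiplicity = 3, geometric multiplicity = 1

Determining the block sizes for each eigenvalue:
  λ = -1: one block (gm = 1), so the single block has size am = 3 → block sizes [3]

Assembling the blocks gives a Jordan form
J =
  [-1,  1,  0]
  [ 0, -1,  1]
  [ 0,  0, -1]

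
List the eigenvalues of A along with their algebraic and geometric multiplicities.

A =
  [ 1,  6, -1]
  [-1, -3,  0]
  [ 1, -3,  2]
λ = 0: alg = 3, geom = 1

Step 1 — factor the characteristic polynomial to read off the algebraic multiplicities:
  χ_A(x) = x^3

Step 2 — compute geometric multiplicities via the rank-nullity identity g(λ) = n − rank(A − λI):
  rank(A − (0)·I) = 2, so dim ker(A − (0)·I) = n − 2 = 1

Summary:
  λ = 0: algebraic multiplicity = 3, geometric multiplicity = 1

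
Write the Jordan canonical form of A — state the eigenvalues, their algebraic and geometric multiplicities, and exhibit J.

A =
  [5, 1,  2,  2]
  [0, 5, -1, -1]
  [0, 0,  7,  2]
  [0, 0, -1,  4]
J_2(5) ⊕ J_1(5) ⊕ J_1(6)

The characteristic polynomial is
  det(x·I − A) = x^4 - 21*x^3 + 165*x^2 - 575*x + 750 = (x - 6)*(x - 5)^3

Eigenvalues and multiplicities (the geometric multiplicity of λ is n − rank(A − λI), which equals the number of Jordan blocks for λ):
  λ = 5: algebraic multiplicity = 3, geometric multiplicity = 2
  λ = 6: algebraic multiplicity = 1, geometric multiplicity = 1

Determining the block sizes for each eigenvalue:
  λ = 5: 2 blocks summing to 3 forces exactly one block of size 2 and the rest size 1 → block sizes [2, 1]
  λ = 6: one block (gm = 1), so the single block has size am = 1 → block sizes [1]

Assembling the blocks gives a Jordan form
J =
  [5, 1, 0, 0]
  [0, 5, 0, 0]
  [0, 0, 5, 0]
  [0, 0, 0, 6]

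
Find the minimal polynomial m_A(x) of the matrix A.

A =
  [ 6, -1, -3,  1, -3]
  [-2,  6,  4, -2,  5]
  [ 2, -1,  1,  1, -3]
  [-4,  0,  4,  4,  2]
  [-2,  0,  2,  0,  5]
x^2 - 9*x + 20

The characteristic polynomial is χ_A(x) = (x - 5)^2*(x - 4)^3, so the eigenvalues are known. The minimal polynomial is
  m_A(x) = Π_λ (x − λ)^{k_λ}
where k_λ is the size of the *largest* Jordan block for λ (equivalently, the smallest k with (A − λI)^k v = 0 for every generalised eigenvector v of λ).

  λ = 4: largest Jordan block has size 1, contributing (x − 4)
  λ = 5: largest Jordan block has size 1, contributing (x − 5)

So m_A(x) = (x - 5)*(x - 4) = x^2 - 9*x + 20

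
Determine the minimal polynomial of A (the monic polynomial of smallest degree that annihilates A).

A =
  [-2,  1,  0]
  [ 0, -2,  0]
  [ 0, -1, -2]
x^2 + 4*x + 4

The characteristic polynomial is χ_A(x) = (x + 2)^3, so the eigenvalues are known. The minimal polynomial is
  m_A(x) = Π_λ (x − λ)^{k_λ}
where k_λ is the size of the *largest* Jordan block for λ (equivalently, the smallest k with (A − λI)^k v = 0 for every generalised eigenvector v of λ).

  λ = -2: largest Jordan block has size 2, contributing (x + 2)^2

So m_A(x) = (x + 2)^2 = x^2 + 4*x + 4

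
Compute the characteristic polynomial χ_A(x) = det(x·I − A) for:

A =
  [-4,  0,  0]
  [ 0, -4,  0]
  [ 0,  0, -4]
x^3 + 12*x^2 + 48*x + 64

Expanding det(x·I − A) (e.g. by cofactor expansion or by noting that A is similar to its Jordan form J, which has the same characteristic polynomial as A) gives
  χ_A(x) = x^3 + 12*x^2 + 48*x + 64
which factors as (x + 4)^3. The eigenvalues (with algebraic multiplicities) are λ = -4 with multiplicity 3.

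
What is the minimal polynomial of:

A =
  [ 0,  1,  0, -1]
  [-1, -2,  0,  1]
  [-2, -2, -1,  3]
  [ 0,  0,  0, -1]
x^2 + 2*x + 1

The characteristic polynomial is χ_A(x) = (x + 1)^4, so the eigenvalues are known. The minimal polynomial is
  m_A(x) = Π_λ (x − λ)^{k_λ}
where k_λ is the size of the *largest* Jordan block for λ (equivalently, the smallest k with (A − λI)^k v = 0 for every generalised eigenvector v of λ).

  λ = -1: largest Jordan block has size 2, contributing (x + 1)^2

So m_A(x) = (x + 1)^2 = x^2 + 2*x + 1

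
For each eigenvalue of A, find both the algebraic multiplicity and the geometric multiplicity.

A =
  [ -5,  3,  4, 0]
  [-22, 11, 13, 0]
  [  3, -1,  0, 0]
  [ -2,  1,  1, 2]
λ = 2: alg = 4, geom = 2

Step 1 — factor the characteristic polynomial to read off the algebraic multiplicities:
  χ_A(x) = (x - 2)^4

Step 2 — compute geometric multiplicities via the rank-nullity identity g(λ) = n − rank(A − λI):
  rank(A − (2)·I) = 2, so dim ker(A − (2)·I) = n − 2 = 2

Summary:
  λ = 2: algebraic multiplicity = 4, geometric multiplicity = 2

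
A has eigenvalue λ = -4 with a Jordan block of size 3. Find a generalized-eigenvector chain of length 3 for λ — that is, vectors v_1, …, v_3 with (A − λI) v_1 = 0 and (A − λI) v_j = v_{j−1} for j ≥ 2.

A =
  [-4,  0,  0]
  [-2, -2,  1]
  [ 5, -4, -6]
A Jordan chain for λ = -4 of length 3:
v_1 = (0, 1, -2)ᵀ
v_2 = (0, -2, 5)ᵀ
v_3 = (1, 0, 0)ᵀ

Let N = A − (-4)·I. We want v_3 with N^3 v_3 = 0 but N^2 v_3 ≠ 0; then v_{j-1} := N · v_j for j = 3, …, 2.

Pick v_3 = (1, 0, 0)ᵀ.
Then v_2 = N · v_3 = (0, -2, 5)ᵀ.
Then v_1 = N · v_2 = (0, 1, -2)ᵀ.

Sanity check: (A − (-4)·I) v_1 = (0, 0, 0)ᵀ = 0. ✓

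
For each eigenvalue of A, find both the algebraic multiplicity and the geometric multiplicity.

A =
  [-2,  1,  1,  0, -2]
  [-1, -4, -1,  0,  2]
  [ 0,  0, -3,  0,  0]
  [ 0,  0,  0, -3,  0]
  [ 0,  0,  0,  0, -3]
λ = -3: alg = 5, geom = 4

Step 1 — factor the characteristic polynomial to read off the algebraic multiplicities:
  χ_A(x) = (x + 3)^5

Step 2 — compute geometric multiplicities via the rank-nullity identity g(λ) = n − rank(A − λI):
  rank(A − (-3)·I) = 1, so dim ker(A − (-3)·I) = n − 1 = 4

Summary:
  λ = -3: algebraic multiplicity = 5, geometric multiplicity = 4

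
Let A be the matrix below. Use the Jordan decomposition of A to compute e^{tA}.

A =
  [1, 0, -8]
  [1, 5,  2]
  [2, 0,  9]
e^{tA} =
  [-4*t*exp(5*t) + exp(5*t), 0, -8*t*exp(5*t)]
  [t*exp(5*t), exp(5*t), 2*t*exp(5*t)]
  [2*t*exp(5*t), 0, 4*t*exp(5*t) + exp(5*t)]

Strategy: write A = P · J · P⁻¹ where J is a Jordan canonical form, so e^{tA} = P · e^{tJ} · P⁻¹, and e^{tJ} can be computed block-by-block.

A has Jordan form
J =
  [5, 1, 0]
  [0, 5, 0]
  [0, 0, 5]
(up to reordering of blocks).

Per-block formulas:
  For a 1×1 block at λ = 5: exp(t · [5]) = [e^(5t)].
  For a 2×2 Jordan block J_2(5): exp(t · J_2(5)) = e^(5t)·(I + t·N), where N is the 2×2 nilpotent shift.

After assembling e^{tJ} and conjugating by P, we get:

e^{tA} =
  [-4*t*exp(5*t) + exp(5*t), 0, -8*t*exp(5*t)]
  [t*exp(5*t), exp(5*t), 2*t*exp(5*t)]
  [2*t*exp(5*t), 0, 4*t*exp(5*t) + exp(5*t)]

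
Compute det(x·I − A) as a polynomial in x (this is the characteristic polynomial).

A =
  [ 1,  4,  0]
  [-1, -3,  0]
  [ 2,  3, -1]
x^3 + 3*x^2 + 3*x + 1

Expanding det(x·I − A) (e.g. by cofactor expansion or by noting that A is similar to its Jordan form J, which has the same characteristic polynomial as A) gives
  χ_A(x) = x^3 + 3*x^2 + 3*x + 1
which factors as (x + 1)^3. The eigenvalues (with algebraic multiplicities) are λ = -1 with multiplicity 3.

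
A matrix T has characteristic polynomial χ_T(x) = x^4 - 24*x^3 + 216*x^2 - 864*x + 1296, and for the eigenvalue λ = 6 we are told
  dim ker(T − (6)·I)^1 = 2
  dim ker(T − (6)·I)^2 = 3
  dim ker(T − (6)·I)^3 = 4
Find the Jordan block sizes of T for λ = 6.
Block sizes for λ = 6: [3, 1]

From the dimensions of kernels of powers, the number of Jordan blocks of size at least j is d_j − d_{j−1} where d_j = dim ker(N^j) (with d_0 = 0). Computing the differences gives [2, 1, 1].
The number of blocks of size exactly k is (#blocks of size ≥ k) − (#blocks of size ≥ k + 1), so the partition is: 1 block(s) of size 1, 1 block(s) of size 3.
In nonincreasing order the block sizes are [3, 1].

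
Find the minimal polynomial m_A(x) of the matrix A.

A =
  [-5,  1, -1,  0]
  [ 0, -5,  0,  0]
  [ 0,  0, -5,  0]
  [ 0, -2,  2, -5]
x^2 + 10*x + 25

The characteristic polynomial is χ_A(x) = (x + 5)^4, so the eigenvalues are known. The minimal polynomial is
  m_A(x) = Π_λ (x − λ)^{k_λ}
where k_λ is the size of the *largest* Jordan block for λ (equivalently, the smallest k with (A − λI)^k v = 0 for every generalised eigenvector v of λ).

  λ = -5: largest Jordan block has size 2, contributing (x + 5)^2

So m_A(x) = (x + 5)^2 = x^2 + 10*x + 25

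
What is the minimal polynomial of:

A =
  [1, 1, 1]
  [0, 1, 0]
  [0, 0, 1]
x^2 - 2*x + 1

The characteristic polynomial is χ_A(x) = (x - 1)^3, so the eigenvalues are known. The minimal polynomial is
  m_A(x) = Π_λ (x − λ)^{k_λ}
where k_λ is the size of the *largest* Jordan block for λ (equivalently, the smallest k with (A − λI)^k v = 0 for every generalised eigenvector v of λ).

  λ = 1: largest Jordan block has size 2, contributing (x − 1)^2

So m_A(x) = (x - 1)^2 = x^2 - 2*x + 1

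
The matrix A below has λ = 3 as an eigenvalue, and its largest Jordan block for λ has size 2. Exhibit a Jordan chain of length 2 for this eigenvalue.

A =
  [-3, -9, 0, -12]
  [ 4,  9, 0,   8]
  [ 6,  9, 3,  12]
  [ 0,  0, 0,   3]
A Jordan chain for λ = 3 of length 2:
v_1 = (-6, 4, 6, 0)ᵀ
v_2 = (1, 0, 0, 0)ᵀ

Let N = A − (3)·I. We want v_2 with N^2 v_2 = 0 but N^1 v_2 ≠ 0; then v_{j-1} := N · v_j for j = 2, …, 2.

Pick v_2 = (1, 0, 0, 0)ᵀ.
Then v_1 = N · v_2 = (-6, 4, 6, 0)ᵀ.

Sanity check: (A − (3)·I) v_1 = (0, 0, 0, 0)ᵀ = 0. ✓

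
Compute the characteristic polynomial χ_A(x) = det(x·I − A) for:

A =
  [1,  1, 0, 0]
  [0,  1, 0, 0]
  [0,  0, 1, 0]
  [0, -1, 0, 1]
x^4 - 4*x^3 + 6*x^2 - 4*x + 1

Expanding det(x·I − A) (e.g. by cofactor expansion or by noting that A is similar to its Jordan form J, which has the same characteristic polynomial as A) gives
  χ_A(x) = x^4 - 4*x^3 + 6*x^2 - 4*x + 1
which factors as (x - 1)^4. The eigenvalues (with algebraic multiplicities) are λ = 1 with multiplicity 4.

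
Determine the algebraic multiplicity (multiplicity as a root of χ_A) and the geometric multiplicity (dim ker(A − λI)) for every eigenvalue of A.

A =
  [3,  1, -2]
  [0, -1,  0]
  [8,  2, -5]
λ = -1: alg = 3, geom = 2

Step 1 — factor the characteristic polynomial to read off the algebraic multiplicities:
  χ_A(x) = (x + 1)^3

Step 2 — compute geometric multiplicities via the rank-nullity identity g(λ) = n − rank(A − λI):
  rank(A − (-1)·I) = 1, so dim ker(A − (-1)·I) = n − 1 = 2

Summary:
  λ = -1: algebraic multiplicity = 3, geometric multiplicity = 2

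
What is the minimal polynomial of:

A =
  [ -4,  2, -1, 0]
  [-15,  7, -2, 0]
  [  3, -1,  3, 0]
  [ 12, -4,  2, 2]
x^3 - 6*x^2 + 12*x - 8

The characteristic polynomial is χ_A(x) = (x - 2)^4, so the eigenvalues are known. The minimal polynomial is
  m_A(x) = Π_λ (x − λ)^{k_λ}
where k_λ is the size of the *largest* Jordan block for λ (equivalently, the smallest k with (A − λI)^k v = 0 for every generalised eigenvector v of λ).

  λ = 2: largest Jordan block has size 3, contributing (x − 2)^3

So m_A(x) = (x - 2)^3 = x^3 - 6*x^2 + 12*x - 8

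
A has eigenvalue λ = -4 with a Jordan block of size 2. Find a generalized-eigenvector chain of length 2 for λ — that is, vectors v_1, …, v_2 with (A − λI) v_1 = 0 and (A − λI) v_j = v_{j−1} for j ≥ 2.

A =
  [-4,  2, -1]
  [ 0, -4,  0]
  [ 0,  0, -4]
A Jordan chain for λ = -4 of length 2:
v_1 = (2, 0, 0)ᵀ
v_2 = (0, 1, 0)ᵀ

Let N = A − (-4)·I. We want v_2 with N^2 v_2 = 0 but N^1 v_2 ≠ 0; then v_{j-1} := N · v_j for j = 2, …, 2.

Pick v_2 = (0, 1, 0)ᵀ.
Then v_1 = N · v_2 = (2, 0, 0)ᵀ.

Sanity check: (A − (-4)·I) v_1 = (0, 0, 0)ᵀ = 0. ✓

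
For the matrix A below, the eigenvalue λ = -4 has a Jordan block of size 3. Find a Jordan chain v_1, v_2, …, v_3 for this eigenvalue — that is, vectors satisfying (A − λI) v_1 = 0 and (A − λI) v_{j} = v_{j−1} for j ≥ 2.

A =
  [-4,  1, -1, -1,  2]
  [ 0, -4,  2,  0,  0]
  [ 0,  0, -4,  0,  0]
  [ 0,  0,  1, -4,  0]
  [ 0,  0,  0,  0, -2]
A Jordan chain for λ = -4 of length 3:
v_1 = (1, 0, 0, 0, 0)ᵀ
v_2 = (-1, 2, 0, 1, 0)ᵀ
v_3 = (0, 0, 1, 0, 0)ᵀ

Let N = A − (-4)·I. We want v_3 with N^3 v_3 = 0 but N^2 v_3 ≠ 0; then v_{j-1} := N · v_j for j = 3, …, 2.

Pick v_3 = (0, 0, 1, 0, 0)ᵀ.
Then v_2 = N · v_3 = (-1, 2, 0, 1, 0)ᵀ.
Then v_1 = N · v_2 = (1, 0, 0, 0, 0)ᵀ.

Sanity check: (A − (-4)·I) v_1 = (0, 0, 0, 0, 0)ᵀ = 0. ✓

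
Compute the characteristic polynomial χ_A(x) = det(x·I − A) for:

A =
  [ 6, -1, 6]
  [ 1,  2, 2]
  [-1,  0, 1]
x^3 - 9*x^2 + 27*x - 27

Expanding det(x·I − A) (e.g. by cofactor expansion or by noting that A is similar to its Jordan form J, which has the same characteristic polynomial as A) gives
  χ_A(x) = x^3 - 9*x^2 + 27*x - 27
which factors as (x - 3)^3. The eigenvalues (with algebraic multiplicities) are λ = 3 with multiplicity 3.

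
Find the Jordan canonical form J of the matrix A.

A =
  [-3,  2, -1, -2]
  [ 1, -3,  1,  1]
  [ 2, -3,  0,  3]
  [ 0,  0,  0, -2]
J_3(-2) ⊕ J_1(-2)

The characteristic polynomial is
  det(x·I − A) = x^4 + 8*x^3 + 24*x^2 + 32*x + 16 = (x + 2)^4

Eigenvalues and multiplicities (the geometric multiplicity of λ is n − rank(A − λI), which equals the number of Jordan blocks for λ):
  λ = -2: algebraic multiplicity = 4, geometric multiplicity = 2

Determining the block sizes for each eigenvalue:
  λ = -2: with am = 4 and gm = 2, the partition is not yet determined (e.g. several partitions of 4 into 2 parts exist). Let N = A − (-2)·I. Computing rank(N^1) = 2, rank(N^2) = 1, rank(N^3) = 0; the number of blocks of size ≥ j is rank(N^{j−1}) − rank(N^j), giving [2, 1, 1]. So we have 1 block(s) of size 3, 1 block(s) of size 1 → block sizes [3, 1]

Assembling the blocks gives a Jordan form
J =
  [-2,  1,  0,  0]
  [ 0, -2,  1,  0]
  [ 0,  0, -2,  0]
  [ 0,  0,  0, -2]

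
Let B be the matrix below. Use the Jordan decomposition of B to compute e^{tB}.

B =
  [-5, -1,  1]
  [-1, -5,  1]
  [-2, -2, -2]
e^{tB} =
  [-t*exp(-4*t) + exp(-4*t), -t*exp(-4*t), t*exp(-4*t)]
  [-t*exp(-4*t), -t*exp(-4*t) + exp(-4*t), t*exp(-4*t)]
  [-2*t*exp(-4*t), -2*t*exp(-4*t), 2*t*exp(-4*t) + exp(-4*t)]

Strategy: write B = P · J · P⁻¹ where J is a Jordan canonical form, so e^{tB} = P · e^{tJ} · P⁻¹, and e^{tJ} can be computed block-by-block.

B has Jordan form
J =
  [-4,  1,  0]
  [ 0, -4,  0]
  [ 0,  0, -4]
(up to reordering of blocks).

Per-block formulas:
  For a 2×2 Jordan block J_2(-4): exp(t · J_2(-4)) = e^(-4t)·(I + t·N), where N is the 2×2 nilpotent shift.
  For a 1×1 block at λ = -4: exp(t · [-4]) = [e^(-4t)].

After assembling e^{tJ} and conjugating by P, we get:

e^{tB} =
  [-t*exp(-4*t) + exp(-4*t), -t*exp(-4*t), t*exp(-4*t)]
  [-t*exp(-4*t), -t*exp(-4*t) + exp(-4*t), t*exp(-4*t)]
  [-2*t*exp(-4*t), -2*t*exp(-4*t), 2*t*exp(-4*t) + exp(-4*t)]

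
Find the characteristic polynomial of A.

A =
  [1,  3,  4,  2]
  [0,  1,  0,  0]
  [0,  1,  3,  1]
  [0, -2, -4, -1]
x^4 - 4*x^3 + 6*x^2 - 4*x + 1

Expanding det(x·I − A) (e.g. by cofactor expansion or by noting that A is similar to its Jordan form J, which has the same characteristic polynomial as A) gives
  χ_A(x) = x^4 - 4*x^3 + 6*x^2 - 4*x + 1
which factors as (x - 1)^4. The eigenvalues (with algebraic multiplicities) are λ = 1 with multiplicity 4.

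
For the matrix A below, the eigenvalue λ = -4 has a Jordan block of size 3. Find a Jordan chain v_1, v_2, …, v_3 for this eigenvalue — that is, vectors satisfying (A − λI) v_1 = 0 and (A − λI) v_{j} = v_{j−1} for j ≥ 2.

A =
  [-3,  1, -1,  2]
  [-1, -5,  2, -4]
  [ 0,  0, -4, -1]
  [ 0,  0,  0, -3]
A Jordan chain for λ = -4 of length 3:
v_1 = (1, -1, 0, 0)ᵀ
v_2 = (-1, 2, 0, 0)ᵀ
v_3 = (0, 0, 1, 0)ᵀ

Let N = A − (-4)·I. We want v_3 with N^3 v_3 = 0 but N^2 v_3 ≠ 0; then v_{j-1} := N · v_j for j = 3, …, 2.

Pick v_3 = (0, 0, 1, 0)ᵀ.
Then v_2 = N · v_3 = (-1, 2, 0, 0)ᵀ.
Then v_1 = N · v_2 = (1, -1, 0, 0)ᵀ.

Sanity check: (A − (-4)·I) v_1 = (0, 0, 0, 0)ᵀ = 0. ✓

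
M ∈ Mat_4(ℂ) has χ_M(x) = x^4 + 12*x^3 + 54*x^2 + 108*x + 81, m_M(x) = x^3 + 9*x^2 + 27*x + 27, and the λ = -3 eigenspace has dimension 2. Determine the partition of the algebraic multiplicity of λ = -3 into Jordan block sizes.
Block sizes for λ = -3: [3, 1]

Step 1 — from the characteristic polynomial, algebraic multiplicity of λ = -3 is 4. From dim ker(M − (-3)·I) = 2, there are exactly 2 Jordan blocks for λ = -3.
Step 2 — from the minimal polynomial, the factor (x + 3)^3 tells us the largest block for λ = -3 has size 3.
Step 3 — with total size 4, 2 blocks, and largest block 3, the block sizes (in nonincreasing order) are [3, 1].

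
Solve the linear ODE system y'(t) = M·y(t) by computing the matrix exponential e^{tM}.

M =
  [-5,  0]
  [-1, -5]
e^{tM} =
  [exp(-5*t), 0]
  [-t*exp(-5*t), exp(-5*t)]

Strategy: write M = P · J · P⁻¹ where J is a Jordan canonical form, so e^{tM} = P · e^{tJ} · P⁻¹, and e^{tJ} can be computed block-by-block.

M has Jordan form
J =
  [-5,  1]
  [ 0, -5]
(up to reordering of blocks).

Per-block formulas:
  For a 2×2 Jordan block J_2(-5): exp(t · J_2(-5)) = e^(-5t)·(I + t·N), where N is the 2×2 nilpotent shift.

After assembling e^{tJ} and conjugating by P, we get:

e^{tM} =
  [exp(-5*t), 0]
  [-t*exp(-5*t), exp(-5*t)]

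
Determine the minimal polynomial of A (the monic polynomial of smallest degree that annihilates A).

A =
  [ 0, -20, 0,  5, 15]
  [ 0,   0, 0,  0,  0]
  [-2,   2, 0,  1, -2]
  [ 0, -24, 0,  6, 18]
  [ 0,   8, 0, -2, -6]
x^2

The characteristic polynomial is χ_A(x) = x^5, so the eigenvalues are known. The minimal polynomial is
  m_A(x) = Π_λ (x − λ)^{k_λ}
where k_λ is the size of the *largest* Jordan block for λ (equivalently, the smallest k with (A − λI)^k v = 0 for every generalised eigenvector v of λ).

  λ = 0: largest Jordan block has size 2, contributing (x − 0)^2

So m_A(x) = x^2 = x^2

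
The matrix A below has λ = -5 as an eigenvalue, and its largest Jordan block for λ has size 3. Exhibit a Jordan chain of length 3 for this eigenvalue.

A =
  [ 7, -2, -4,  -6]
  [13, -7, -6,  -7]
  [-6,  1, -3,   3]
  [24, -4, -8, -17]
A Jordan chain for λ = -5 of length 3:
v_1 = (-2, -2, 1, -4)ᵀ
v_2 = (12, 13, -6, 24)ᵀ
v_3 = (1, 0, 0, 0)ᵀ

Let N = A − (-5)·I. We want v_3 with N^3 v_3 = 0 but N^2 v_3 ≠ 0; then v_{j-1} := N · v_j for j = 3, …, 2.

Pick v_3 = (1, 0, 0, 0)ᵀ.
Then v_2 = N · v_3 = (12, 13, -6, 24)ᵀ.
Then v_1 = N · v_2 = (-2, -2, 1, -4)ᵀ.

Sanity check: (A − (-5)·I) v_1 = (0, 0, 0, 0)ᵀ = 0. ✓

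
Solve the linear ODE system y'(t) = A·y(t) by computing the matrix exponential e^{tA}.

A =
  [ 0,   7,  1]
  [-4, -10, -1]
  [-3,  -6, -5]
e^{tA} =
  [-3*t^2*exp(-5*t) + 5*t*exp(-5*t) + exp(-5*t), -3*t^2*exp(-5*t) + 7*t*exp(-5*t), -t^2*exp(-5*t) + t*exp(-5*t)]
  [3*t^2*exp(-5*t)/2 - 4*t*exp(-5*t), 3*t^2*exp(-5*t)/2 - 5*t*exp(-5*t) + exp(-5*t), t^2*exp(-5*t)/2 - t*exp(-5*t)]
  [9*t^2*exp(-5*t)/2 - 3*t*exp(-5*t), 9*t^2*exp(-5*t)/2 - 6*t*exp(-5*t), 3*t^2*exp(-5*t)/2 + exp(-5*t)]

Strategy: write A = P · J · P⁻¹ where J is a Jordan canonical form, so e^{tA} = P · e^{tJ} · P⁻¹, and e^{tJ} can be computed block-by-block.

A has Jordan form
J =
  [-5,  1,  0]
  [ 0, -5,  1]
  [ 0,  0, -5]
(up to reordering of blocks).

Per-block formulas:
  For a 3×3 Jordan block J_3(-5): exp(t · J_3(-5)) = e^(-5t)·(I + t·N + (t^2/2)·N^2), where N is the 3×3 nilpotent shift.

After assembling e^{tJ} and conjugating by P, we get:

e^{tA} =
  [-3*t^2*exp(-5*t) + 5*t*exp(-5*t) + exp(-5*t), -3*t^2*exp(-5*t) + 7*t*exp(-5*t), -t^2*exp(-5*t) + t*exp(-5*t)]
  [3*t^2*exp(-5*t)/2 - 4*t*exp(-5*t), 3*t^2*exp(-5*t)/2 - 5*t*exp(-5*t) + exp(-5*t), t^2*exp(-5*t)/2 - t*exp(-5*t)]
  [9*t^2*exp(-5*t)/2 - 3*t*exp(-5*t), 9*t^2*exp(-5*t)/2 - 6*t*exp(-5*t), 3*t^2*exp(-5*t)/2 + exp(-5*t)]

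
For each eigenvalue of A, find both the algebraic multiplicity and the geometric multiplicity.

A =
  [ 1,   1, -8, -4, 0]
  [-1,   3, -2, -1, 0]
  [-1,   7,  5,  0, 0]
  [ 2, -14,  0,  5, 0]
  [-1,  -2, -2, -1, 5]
λ = 2: alg = 2, geom = 1; λ = 5: alg = 3, geom = 2

Step 1 — factor the characteristic polynomial to read off the algebraic multiplicities:
  χ_A(x) = (x - 5)^3*(x - 2)^2

Step 2 — compute geometric multiplicities via the rank-nullity identity g(λ) = n − rank(A − λI):
  rank(A − (2)·I) = 4, so dim ker(A − (2)·I) = n − 4 = 1
  rank(A − (5)·I) = 3, so dim ker(A − (5)·I) = n − 3 = 2

Summary:
  λ = 2: algebraic multiplicity = 2, geometric multiplicity = 1
  λ = 5: algebraic multiplicity = 3, geometric multiplicity = 2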